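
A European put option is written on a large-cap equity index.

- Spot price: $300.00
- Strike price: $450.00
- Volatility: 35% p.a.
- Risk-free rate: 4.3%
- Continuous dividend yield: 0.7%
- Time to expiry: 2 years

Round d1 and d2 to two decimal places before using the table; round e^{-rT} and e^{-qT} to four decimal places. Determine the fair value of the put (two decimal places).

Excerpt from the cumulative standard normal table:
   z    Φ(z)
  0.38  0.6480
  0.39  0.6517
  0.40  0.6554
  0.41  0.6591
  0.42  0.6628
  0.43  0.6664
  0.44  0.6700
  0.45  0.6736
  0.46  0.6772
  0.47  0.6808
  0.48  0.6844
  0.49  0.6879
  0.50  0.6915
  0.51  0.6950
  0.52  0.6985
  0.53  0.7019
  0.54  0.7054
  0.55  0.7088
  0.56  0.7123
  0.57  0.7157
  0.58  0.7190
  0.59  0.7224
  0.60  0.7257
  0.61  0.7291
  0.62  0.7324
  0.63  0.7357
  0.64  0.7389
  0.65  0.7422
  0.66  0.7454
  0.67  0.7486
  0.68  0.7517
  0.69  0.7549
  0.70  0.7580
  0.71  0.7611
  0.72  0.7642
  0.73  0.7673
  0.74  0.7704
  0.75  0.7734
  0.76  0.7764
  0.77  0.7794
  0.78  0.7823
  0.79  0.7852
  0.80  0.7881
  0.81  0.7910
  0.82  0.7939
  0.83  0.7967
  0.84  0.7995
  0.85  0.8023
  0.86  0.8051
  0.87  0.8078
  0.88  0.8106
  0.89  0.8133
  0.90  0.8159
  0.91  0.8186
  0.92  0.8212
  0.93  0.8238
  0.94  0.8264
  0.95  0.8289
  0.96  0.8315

$141.95

σ√T = 0.35·√2 = 0.4950
ln(S/K) + (r − q + σ²/2)T = ln(300/450) + (0.043 − 0.007 + 0.35²/2)·2 = -0.4055 + 0.1945 = -0.2110
d₁ = -0.2110 / 0.4950 = -0.4262 ⇒ -0.43
d₂ = d₁ − σ√T = -0.4262 − 0.4950 = -0.9212 ⇒ -0.92
e^(−qT) = e^(−0.007·2) = 0.9861;  e^(−rT) = e^(−0.043·2) = 0.9176
N(−d₂) = N(0.92) = 0.8212;  N(−d₁) = N(0.43) = 0.6664
P = 450·0.9176·0.8212 − 300·0.9861·0.6664 = 339.0899 − 197.1411 = 141.9488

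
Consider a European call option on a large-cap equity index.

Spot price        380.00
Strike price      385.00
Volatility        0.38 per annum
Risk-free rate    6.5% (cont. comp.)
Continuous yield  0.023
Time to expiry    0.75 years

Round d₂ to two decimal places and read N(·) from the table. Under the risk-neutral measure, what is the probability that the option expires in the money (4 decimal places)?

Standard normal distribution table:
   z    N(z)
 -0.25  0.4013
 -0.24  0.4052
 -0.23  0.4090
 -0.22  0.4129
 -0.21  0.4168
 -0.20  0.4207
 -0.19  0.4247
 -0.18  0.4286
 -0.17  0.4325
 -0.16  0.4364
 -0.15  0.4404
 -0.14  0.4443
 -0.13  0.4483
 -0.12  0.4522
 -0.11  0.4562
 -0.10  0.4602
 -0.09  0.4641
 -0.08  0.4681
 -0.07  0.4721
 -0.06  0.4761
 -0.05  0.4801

0.4562

σ√T = 0.38 × 0.8660 = 0.3291
ln(S/K) + (r − q + σ²/2)T = ln(380/385) + (0.065 − 0.023 + 0.38²/2)·0.75 = -0.0131 + 0.0857 = 0.0726
d₁ = 0.0726 / 0.3291 = 0.2205 ≈ 0.22
d₂ = d₁ − σ√T = 0.2205 − 0.3291 = -0.1085 ≈ -0.11
Risk-neutral Pr[S_T > K] = N(d₂) = N(-0.11) = 0.4562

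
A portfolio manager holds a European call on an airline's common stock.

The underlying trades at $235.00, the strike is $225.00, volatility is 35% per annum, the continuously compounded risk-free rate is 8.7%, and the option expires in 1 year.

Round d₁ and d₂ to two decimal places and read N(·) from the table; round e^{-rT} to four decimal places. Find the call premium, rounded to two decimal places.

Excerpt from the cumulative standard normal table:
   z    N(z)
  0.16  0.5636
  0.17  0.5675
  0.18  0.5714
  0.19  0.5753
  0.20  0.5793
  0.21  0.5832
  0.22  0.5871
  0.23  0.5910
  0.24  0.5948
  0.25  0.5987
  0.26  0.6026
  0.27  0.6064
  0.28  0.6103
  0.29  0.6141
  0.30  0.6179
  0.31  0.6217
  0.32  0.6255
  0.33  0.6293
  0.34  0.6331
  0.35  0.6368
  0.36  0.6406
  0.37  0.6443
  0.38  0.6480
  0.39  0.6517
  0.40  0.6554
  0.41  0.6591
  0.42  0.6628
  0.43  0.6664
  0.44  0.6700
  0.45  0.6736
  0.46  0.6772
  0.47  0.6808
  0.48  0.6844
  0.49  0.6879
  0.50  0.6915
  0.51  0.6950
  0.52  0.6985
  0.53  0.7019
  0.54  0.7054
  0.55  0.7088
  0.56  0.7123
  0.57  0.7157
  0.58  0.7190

$47.08

σ√T = 0.35 × 1.0000 = 0.3500
ln(S/K) + (r + σ²/2)T = ln(235/225) + (0.087 + 0.35²/2)·1 = 0.0435 + 0.1482 = 0.1917
d₁ = 0.1917 / 0.3500 = 0.5478 which rounds to 0.55
d₂ = d₁ − σ√T = 0.5478 − 0.3500 = 0.1978 which rounds to 0.20
exp(−rT) = exp(−0.087·1) = 0.9167
N(d₁) = N(0.55) = 0.7088;  N(d₂) = N(0.20) = 0.5793
C = 235·0.7088 − 225·0.9167·0.5793 = 166.5680 − 119.4850 = 47.0830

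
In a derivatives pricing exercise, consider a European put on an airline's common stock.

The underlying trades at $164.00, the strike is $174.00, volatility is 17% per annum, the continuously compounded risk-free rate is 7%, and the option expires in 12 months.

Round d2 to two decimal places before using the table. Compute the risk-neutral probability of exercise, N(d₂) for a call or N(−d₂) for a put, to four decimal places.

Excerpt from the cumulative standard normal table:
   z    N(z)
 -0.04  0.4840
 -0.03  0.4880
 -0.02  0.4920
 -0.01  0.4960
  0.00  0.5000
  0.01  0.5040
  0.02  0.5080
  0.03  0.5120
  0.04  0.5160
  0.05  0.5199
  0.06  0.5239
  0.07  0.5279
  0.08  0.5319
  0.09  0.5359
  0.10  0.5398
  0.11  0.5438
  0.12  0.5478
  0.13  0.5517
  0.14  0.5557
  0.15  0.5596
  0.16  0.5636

σ√T = 0.17·√1 = 0.1700
d₁ = [ln(164/174) + (0.07 + ½·0.17²)·1] / (σ√T) = (-0.0592 + 0.0845) / 0.1700 = 0.1486 ≈ 0.15
d₂ = 0.1486 − 0.1700 = -0.0214 ≈ -0.02
Risk-neutral Pr[S_T < K] = N(−d₂) = N(0.02) = 0.5080

0.5080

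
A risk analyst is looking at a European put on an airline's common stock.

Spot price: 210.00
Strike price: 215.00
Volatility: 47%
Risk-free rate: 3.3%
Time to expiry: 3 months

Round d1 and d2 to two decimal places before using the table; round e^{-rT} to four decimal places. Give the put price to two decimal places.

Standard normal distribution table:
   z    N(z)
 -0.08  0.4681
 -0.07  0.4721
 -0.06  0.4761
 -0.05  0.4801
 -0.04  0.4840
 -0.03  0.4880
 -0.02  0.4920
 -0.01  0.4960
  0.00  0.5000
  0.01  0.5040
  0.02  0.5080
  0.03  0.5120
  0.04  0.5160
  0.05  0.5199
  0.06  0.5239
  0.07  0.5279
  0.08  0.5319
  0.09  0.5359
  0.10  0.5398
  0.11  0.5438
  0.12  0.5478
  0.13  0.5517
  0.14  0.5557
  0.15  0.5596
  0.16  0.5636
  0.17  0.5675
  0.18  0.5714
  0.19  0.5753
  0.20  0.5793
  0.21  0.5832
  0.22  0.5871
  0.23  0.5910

21.02

σ√T = 0.47 × 0.5000 = 0.2350
d₁ = [ln(210/215) + (0.033 + 0.47²/2)·0.25] / 0.2350 = [-0.0235 + 0.0359] / 0.2350 = 0.0525 which rounds to 0.05
d₂ = d₁ − σ√T = 0.0525 − 0.2350 = -0.1825 which rounds to -0.18
e^(−rT) = e^(−0.033·0.25) = 0.9918
N(−d₂) = N(0.18) = 0.5714;  N(−d₁) = N(-0.05) = 0.4801
P = 215·0.9918·0.5714 − 210·0.4801 = 121.8436 − 100.8210 = 21.0226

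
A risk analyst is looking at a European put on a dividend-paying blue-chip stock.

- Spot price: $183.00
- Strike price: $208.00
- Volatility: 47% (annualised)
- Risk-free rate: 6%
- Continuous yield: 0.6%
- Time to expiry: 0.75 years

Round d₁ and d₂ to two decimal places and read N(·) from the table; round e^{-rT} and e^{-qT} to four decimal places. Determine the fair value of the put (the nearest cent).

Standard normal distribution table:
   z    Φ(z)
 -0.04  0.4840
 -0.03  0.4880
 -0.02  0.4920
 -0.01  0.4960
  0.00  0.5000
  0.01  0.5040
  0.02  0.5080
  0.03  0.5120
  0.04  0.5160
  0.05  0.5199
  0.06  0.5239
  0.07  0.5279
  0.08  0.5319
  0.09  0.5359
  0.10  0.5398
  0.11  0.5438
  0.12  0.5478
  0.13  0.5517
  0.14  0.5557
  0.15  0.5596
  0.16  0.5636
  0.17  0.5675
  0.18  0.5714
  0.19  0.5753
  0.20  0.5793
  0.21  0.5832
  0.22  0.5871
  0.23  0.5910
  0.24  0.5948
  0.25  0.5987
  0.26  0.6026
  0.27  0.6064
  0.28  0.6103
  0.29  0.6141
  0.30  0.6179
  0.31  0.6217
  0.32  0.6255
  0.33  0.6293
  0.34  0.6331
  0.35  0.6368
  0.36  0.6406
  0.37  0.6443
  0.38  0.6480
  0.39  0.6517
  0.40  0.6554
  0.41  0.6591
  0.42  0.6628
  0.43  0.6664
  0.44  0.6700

σ√T = 0.47 × 0.8660 = 0.4070
d₁ = [ln(183/208) + (0.06 − 0.006 + 0.47²/2)·0.75] / 0.4070 = [-0.1281 + 0.1233] / 0.4070 = -0.0116 ⇒ -0.01
d₂ = d₁ − σ√T = -0.0116 − 0.4070 = -0.4186 ⇒ -0.42
exp(−qT) = exp(−0.006·0.75) = 0.9955;  exp(−rT) = exp(−0.06·0.75) = 0.9560
N(−d₂) = N(0.42) = 0.6628;  N(−d₁) = N(0.01) = 0.5040
P = 208·0.9560·0.6628 − 183·0.9955·0.5040 = 131.7965 − 91.8170 = 39.9795

$39.98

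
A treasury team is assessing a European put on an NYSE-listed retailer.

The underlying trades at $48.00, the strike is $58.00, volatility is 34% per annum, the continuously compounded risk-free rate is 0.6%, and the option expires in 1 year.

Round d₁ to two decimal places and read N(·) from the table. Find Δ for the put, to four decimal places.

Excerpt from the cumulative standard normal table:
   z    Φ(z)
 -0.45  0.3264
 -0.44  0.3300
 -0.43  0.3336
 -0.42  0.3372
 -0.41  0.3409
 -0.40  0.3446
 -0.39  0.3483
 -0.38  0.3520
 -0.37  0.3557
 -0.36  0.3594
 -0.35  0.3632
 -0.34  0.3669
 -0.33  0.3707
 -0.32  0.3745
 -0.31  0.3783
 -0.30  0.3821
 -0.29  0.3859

-0.6443

σ√T = 0.34 × 1.0000 = 0.3400
ln(S/K) + (r + σ²/2)T = ln(48/58) + (0.006 + 0.34²/2)·1 = -0.1892 + 0.0638 = -0.1254
d₁ = -0.1254 / 0.3400 = -0.3689 ⇒ -0.37
N(d₁) = N(-0.37) = 0.3557
Δ_put = N(d₁) − 1 = 0.3557 − 1 = -0.6443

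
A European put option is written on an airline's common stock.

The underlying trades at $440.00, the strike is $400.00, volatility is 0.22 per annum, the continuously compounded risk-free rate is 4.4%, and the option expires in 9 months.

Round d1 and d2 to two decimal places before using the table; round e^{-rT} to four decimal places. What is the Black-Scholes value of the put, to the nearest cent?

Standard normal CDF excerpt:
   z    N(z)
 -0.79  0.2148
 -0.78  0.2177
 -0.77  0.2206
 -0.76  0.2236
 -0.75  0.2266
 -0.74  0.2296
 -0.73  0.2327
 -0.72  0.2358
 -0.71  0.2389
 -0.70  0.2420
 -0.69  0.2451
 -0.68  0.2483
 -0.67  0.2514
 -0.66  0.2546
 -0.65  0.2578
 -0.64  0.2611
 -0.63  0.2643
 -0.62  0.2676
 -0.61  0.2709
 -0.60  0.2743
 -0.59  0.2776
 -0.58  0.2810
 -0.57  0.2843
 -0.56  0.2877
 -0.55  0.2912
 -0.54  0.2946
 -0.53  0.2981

σ√T = 0.22·√0.75 = 0.1905
d₁ = [ln(440/400) + (0.044 + 0.22²/2)·0.75] / 0.1905 = [0.0953 + 0.0512] / 0.1905 = 0.7687 which rounds to 0.77
d₂ = d₁ − σ√T = 0.7687 − 0.1905 = 0.5782 which rounds to 0.58
e^(−rT) = e^(−0.044·0.75) = 0.9675
N(−d₂) = N(-0.58) = 0.2810;  N(−d₁) = N(-0.77) = 0.2206
P = 400·0.9675·0.2810 − 440·0.2206 = 108.7470 − 97.0640 = 11.6830

$11.68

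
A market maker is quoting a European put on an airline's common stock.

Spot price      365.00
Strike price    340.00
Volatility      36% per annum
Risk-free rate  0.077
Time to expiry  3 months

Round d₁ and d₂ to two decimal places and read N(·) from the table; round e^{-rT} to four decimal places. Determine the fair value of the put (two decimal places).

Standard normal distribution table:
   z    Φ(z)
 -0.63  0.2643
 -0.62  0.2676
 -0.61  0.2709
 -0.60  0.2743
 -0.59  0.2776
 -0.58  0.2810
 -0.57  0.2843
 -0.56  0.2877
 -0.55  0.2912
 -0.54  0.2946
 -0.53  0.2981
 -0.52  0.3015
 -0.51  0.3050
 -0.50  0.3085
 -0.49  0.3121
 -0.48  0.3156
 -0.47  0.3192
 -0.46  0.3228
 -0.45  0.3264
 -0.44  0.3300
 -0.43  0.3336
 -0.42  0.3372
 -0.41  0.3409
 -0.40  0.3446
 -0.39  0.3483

12.37

σ√T = 0.36·√0.25 = 0.1800
d₁ = [ln(365/340) + (0.077 + ½·0.36²)·0.25] / (σ√T) = (0.0710 + 0.0354) / 0.1800 = 0.5911 → 0.59
d₂ = 0.5911 − 0.1800 = 0.4111 → 0.41
e^(−rT) = e^(−0.077·0.25) = 0.9809
N(−d₂) = N(-0.41) = 0.3409;  N(−d₁) = N(-0.59) = 0.2776
P = 340·0.9809·0.3409 − 365·0.2776 = 113.6922 − 101.3240 = 12.3682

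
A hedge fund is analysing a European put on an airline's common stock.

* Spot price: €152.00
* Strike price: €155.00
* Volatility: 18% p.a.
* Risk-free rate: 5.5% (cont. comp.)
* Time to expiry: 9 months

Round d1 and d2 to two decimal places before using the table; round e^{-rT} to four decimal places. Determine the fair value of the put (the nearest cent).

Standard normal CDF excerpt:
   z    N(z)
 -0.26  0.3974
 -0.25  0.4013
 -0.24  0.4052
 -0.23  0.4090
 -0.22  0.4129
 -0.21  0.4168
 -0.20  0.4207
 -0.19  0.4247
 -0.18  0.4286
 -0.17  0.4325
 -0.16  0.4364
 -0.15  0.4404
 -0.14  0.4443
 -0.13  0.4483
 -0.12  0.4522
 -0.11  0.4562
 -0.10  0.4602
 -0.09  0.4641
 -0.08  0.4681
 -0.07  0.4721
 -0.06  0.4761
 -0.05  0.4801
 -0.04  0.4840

σ√T = 0.18·√0.75 = 0.1559
d₁ = [ln(152/155) + (0.055 + 0.18²/2)·0.75] / 0.1559 = [-0.0195 + 0.0534] / 0.1559 = 0.2172 ≈ 0.22
d₂ = d₁ − σ√T = 0.2172 − 0.1559 = 0.0613 ≈ 0.06
e^(−rT) = e^(−0.055·0.75) = 0.9596
N(−d₂) = N(-0.06) = 0.4761;  N(−d₁) = N(-0.22) = 0.4129
P = 155·0.9596·0.4761 − 152·0.4129 = 70.8142 − 62.7608 = 8.0534

€8.05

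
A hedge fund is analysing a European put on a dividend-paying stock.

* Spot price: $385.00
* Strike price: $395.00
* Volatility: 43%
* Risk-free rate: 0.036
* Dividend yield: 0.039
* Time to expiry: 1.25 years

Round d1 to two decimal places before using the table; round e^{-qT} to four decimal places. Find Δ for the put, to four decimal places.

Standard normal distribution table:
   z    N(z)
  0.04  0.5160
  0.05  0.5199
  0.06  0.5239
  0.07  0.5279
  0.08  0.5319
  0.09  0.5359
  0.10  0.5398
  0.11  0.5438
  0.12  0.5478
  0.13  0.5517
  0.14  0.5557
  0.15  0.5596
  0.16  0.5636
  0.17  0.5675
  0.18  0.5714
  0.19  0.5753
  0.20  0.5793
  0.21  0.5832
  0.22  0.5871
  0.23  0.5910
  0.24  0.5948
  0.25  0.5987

-0.4082

σ√T = 0.43·√1.25 = 0.4808
d₁ = [ln(385/395) + (0.036 − 0.039 + ½·0.43²)·1.25] / (σ√T) = (-0.0256 + 0.1118) / 0.4808 = 0.1792 ≈ 0.18
N(d₁) = N(0.18) = 0.5714
Δ_put = exp(−qT)·(N(d₁) − 1) = 0.9524·(0.5714 − 1) = -0.4082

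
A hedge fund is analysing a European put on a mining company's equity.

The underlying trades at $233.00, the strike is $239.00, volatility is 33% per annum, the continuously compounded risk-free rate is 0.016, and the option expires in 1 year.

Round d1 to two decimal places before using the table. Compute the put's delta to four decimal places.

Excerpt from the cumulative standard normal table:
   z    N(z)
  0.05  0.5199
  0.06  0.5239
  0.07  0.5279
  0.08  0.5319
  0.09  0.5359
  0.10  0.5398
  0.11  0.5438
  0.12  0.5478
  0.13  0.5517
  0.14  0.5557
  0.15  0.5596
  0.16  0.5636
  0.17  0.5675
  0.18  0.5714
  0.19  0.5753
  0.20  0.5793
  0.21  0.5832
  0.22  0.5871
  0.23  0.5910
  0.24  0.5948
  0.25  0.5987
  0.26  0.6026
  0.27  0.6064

σ√T = 0.33·√1 = 0.3300
d₁ = [ln(233/239) + (0.016 + 0.33²/2)·1] / 0.3300 = [-0.0254 + 0.0705] / 0.3300 = 0.1364 → 0.14
N(d₁) = N(0.14) = 0.5557
Δ_put = N(d₁) − 1 = 0.5557 − 1 = -0.4443

-0.4443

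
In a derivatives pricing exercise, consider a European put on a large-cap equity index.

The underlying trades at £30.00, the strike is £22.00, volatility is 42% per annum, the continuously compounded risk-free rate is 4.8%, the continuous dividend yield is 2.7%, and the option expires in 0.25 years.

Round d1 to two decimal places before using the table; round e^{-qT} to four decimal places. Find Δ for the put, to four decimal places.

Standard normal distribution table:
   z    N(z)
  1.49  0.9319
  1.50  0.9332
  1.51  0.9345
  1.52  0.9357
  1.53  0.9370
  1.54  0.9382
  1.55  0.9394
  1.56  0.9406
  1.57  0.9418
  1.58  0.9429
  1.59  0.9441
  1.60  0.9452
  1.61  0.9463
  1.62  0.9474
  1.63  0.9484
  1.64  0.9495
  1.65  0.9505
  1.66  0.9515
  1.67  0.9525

σ√T = 0.42 × 0.5000 = 0.2100
d₁ = [ln(30/22) + (0.048 − 0.027 + 0.42²/2)·0.25] / 0.2100 = [0.3102 + 0.0273] / 0.2100 = 1.6069 ≈ 1.61
N(d₁) = N(1.61) = 0.9463
Δ_put = e^(−qT)·(N(d₁) − 1) = 0.9933·(0.9463 − 1) = -0.0533

-0.0533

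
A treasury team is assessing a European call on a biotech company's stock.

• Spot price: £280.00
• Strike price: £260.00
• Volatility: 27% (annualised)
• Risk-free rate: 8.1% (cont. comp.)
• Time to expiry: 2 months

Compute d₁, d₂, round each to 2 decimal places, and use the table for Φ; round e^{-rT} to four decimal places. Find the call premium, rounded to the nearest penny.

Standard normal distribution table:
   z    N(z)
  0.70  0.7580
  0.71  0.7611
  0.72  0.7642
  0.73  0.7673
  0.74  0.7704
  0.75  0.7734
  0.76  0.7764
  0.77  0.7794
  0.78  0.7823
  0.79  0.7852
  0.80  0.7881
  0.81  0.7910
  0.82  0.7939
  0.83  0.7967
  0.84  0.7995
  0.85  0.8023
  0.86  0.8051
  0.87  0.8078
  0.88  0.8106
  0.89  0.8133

σ√T = 0.27·√0.1667 = 0.1102
d₁ = [ln(280/260) + (0.081 + 0.27²/2)·0.1667] / 0.1102 = [0.0741 + 0.0196] / 0.1102 = 0.8499 → 0.85
d₂ = d₁ − σ√T = 0.8499 − 0.1102 = 0.7397 → 0.74
exp(−rT) = exp(−0.081·0.1667) = 0.9866
N(d₁) = N(0.85) = 0.8023;  N(d₂) = N(0.74) = 0.7704
C = 280·0.8023 − 260·0.9866·0.7704 = 224.6440 − 197.6199 = 27.0241

£27.02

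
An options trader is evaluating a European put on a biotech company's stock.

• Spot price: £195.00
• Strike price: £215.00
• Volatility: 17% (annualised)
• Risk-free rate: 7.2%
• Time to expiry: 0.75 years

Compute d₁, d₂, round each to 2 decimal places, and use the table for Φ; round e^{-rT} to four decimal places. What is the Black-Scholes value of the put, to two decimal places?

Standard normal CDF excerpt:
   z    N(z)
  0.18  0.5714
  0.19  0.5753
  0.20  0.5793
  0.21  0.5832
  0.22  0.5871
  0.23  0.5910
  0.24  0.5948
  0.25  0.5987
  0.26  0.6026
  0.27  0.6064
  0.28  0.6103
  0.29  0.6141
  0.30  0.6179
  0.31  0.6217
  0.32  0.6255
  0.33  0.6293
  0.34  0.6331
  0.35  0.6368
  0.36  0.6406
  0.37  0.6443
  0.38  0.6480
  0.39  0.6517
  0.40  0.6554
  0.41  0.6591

T = 0.75;  σ√T = 0.1472
d₁ = [ln(195/215) + (0.072 + 0.17²/2)·0.75] / 0.1472 = [-0.0976 + 0.0648] / 0.1472 = -0.2228 → -0.22
d₂ = d₁ − σ√T = -0.2228 − 0.1472 = -0.3700 → -0.37
exp(−rT) = exp(−0.072·0.75) = 0.9474
N(−d₂) = N(0.37) = 0.6443;  N(−d₁) = N(0.22) = 0.5871
P = 215·0.9474·0.6443 − 195·0.5871 = 131.2381 − 114.4845 = 16.7536

£16.75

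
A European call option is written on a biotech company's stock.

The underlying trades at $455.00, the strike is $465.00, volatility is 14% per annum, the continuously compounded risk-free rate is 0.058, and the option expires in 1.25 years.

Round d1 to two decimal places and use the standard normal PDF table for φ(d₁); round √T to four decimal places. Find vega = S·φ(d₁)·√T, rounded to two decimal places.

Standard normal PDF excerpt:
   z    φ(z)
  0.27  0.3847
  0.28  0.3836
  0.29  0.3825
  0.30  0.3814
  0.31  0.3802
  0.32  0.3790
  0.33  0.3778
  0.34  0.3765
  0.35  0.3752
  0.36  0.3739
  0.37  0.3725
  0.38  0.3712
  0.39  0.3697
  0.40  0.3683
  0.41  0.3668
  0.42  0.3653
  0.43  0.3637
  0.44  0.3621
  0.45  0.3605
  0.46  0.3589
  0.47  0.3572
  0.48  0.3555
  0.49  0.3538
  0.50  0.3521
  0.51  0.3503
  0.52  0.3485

σ√T = 0.14 × 1.1180 = 0.1565
d₁ = [ln(455/465) + (0.058 + 0.14²/2)·1.25] / 0.1565 = [-0.0217 + 0.0847] / 0.1565 = 0.4026 which rounds to 0.40
√T = √1.25 = 1.1180
φ(d₁) = φ(0.40) = 0.3683
vega = S·φ(d₁)·√T = 455·0.3683·1.1180 = 187.3505
(Call and put vega coincide under Black-Scholes.)

187.35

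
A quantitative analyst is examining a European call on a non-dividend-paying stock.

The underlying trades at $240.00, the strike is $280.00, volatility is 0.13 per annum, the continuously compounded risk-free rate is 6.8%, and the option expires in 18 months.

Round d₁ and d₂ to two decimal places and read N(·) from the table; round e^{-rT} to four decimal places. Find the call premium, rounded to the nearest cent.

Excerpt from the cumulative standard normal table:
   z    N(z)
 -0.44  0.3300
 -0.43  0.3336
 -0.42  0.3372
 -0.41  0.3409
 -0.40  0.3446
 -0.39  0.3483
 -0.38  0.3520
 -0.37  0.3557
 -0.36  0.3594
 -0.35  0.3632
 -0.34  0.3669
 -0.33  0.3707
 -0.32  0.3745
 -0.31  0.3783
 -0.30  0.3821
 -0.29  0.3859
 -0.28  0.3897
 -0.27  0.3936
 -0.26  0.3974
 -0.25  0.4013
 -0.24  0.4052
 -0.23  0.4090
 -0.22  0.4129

$10.12

T = 1.5;  σ√T = 0.1592
d₁ = [ln(240/280) + (0.068 + ½·0.13²)·1.5] / (σ√T) = (-0.1542 + 0.1147) / 0.1592 = -0.2479 → -0.25
d₂ = -0.2479 − 0.1592 = -0.4072 → -0.41
e^(−rT) = e^(−0.068·1.5) = 0.9030
C = 240·N(-0.25) − 280·0.9030·N(-0.41) = 240·0.4013 − 280·0.9030·0.3409 = 96.3120 − 86.1932 = 10.1188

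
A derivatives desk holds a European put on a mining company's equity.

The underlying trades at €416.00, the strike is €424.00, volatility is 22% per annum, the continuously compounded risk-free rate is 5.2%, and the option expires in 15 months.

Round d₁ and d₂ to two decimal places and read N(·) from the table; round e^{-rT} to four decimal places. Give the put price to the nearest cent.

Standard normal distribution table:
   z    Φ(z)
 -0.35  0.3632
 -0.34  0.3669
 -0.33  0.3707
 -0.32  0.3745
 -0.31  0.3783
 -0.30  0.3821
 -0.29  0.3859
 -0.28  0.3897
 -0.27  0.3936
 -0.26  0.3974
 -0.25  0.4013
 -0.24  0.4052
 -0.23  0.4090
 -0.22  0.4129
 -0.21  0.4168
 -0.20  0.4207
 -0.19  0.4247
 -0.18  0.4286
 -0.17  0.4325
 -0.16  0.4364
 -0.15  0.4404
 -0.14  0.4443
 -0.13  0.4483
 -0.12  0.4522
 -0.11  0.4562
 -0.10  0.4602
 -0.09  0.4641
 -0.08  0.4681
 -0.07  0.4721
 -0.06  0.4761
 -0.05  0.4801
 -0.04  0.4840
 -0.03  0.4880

T = 1.25;  σ√T = 0.2460
ln(S/K) + (r + σ²/2)T = ln(416/424) + (0.052 + 0.22²/2)·1.25 = -0.0190 + 0.0952 = 0.0762
d₁ = 0.0762 / 0.2460 = 0.3098 ≈ 0.31
d₂ = d₁ − σ√T = 0.3098 − 0.2460 = 0.0638 ≈ 0.06
exp(−rT) = exp(−0.052·1.25) = 0.9371
N(−d₂) = N(-0.06) = 0.4761;  N(−d₁) = N(-0.31) = 0.3783
P = 424·0.9371·0.4761 − 416·0.3783 = 189.1690 − 157.3728 = 31.7962

€31.80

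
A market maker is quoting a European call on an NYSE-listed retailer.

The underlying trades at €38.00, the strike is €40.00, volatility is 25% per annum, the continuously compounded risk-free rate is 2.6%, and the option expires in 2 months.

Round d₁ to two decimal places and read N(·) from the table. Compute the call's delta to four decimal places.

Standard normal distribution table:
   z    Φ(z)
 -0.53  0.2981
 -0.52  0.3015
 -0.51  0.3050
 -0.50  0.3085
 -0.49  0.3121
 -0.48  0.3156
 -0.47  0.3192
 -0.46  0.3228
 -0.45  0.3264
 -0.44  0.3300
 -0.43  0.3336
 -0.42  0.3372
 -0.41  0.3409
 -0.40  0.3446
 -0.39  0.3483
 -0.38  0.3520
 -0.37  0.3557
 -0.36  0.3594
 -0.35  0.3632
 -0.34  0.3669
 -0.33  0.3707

0.3409

T = 0.1667;  σ√T = 0.1021
d₁ = [ln(38/40) + (0.026 + 0.25²/2)·0.1667] / 0.1021 = [-0.0513 + 0.0095] / 0.1021 = -0.4091 ⇒ -0.41
N(d₁) = N(-0.41) = 0.3409
Δ_call = N(d₁) = 0.3409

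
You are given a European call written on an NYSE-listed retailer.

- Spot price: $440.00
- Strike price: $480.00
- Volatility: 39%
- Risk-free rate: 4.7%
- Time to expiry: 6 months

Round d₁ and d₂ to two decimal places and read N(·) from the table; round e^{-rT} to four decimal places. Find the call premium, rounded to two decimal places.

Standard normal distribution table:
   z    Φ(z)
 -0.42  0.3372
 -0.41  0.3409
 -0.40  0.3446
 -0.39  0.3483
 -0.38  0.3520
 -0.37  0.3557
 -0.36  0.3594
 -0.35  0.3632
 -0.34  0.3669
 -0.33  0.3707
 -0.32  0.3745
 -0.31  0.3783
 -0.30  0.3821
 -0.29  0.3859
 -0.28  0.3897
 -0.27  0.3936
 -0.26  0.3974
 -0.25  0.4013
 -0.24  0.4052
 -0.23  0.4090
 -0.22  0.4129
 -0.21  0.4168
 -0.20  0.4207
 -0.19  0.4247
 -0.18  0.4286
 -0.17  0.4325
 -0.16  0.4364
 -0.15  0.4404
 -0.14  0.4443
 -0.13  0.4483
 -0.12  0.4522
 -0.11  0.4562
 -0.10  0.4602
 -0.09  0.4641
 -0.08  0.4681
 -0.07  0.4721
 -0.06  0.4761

T = 0.5;  σ√T = 0.2758
d₁ = [ln(440/480) + (0.047 + ½·0.39²)·0.5] / (σ√T) = (-0.0870 + 0.0615) / 0.2758 = -0.0924 → -0.09
d₂ = -0.0924 − 0.2758 = -0.3682 → -0.37
e^(−rT) = e^(−0.047·0.5) = 0.9768
C = 440·N(-0.09) − 480·0.9768·N(-0.37) = 440·0.4641 − 480·0.9768·0.3557 = 204.2040 − 166.7749 = 37.4291

$37.43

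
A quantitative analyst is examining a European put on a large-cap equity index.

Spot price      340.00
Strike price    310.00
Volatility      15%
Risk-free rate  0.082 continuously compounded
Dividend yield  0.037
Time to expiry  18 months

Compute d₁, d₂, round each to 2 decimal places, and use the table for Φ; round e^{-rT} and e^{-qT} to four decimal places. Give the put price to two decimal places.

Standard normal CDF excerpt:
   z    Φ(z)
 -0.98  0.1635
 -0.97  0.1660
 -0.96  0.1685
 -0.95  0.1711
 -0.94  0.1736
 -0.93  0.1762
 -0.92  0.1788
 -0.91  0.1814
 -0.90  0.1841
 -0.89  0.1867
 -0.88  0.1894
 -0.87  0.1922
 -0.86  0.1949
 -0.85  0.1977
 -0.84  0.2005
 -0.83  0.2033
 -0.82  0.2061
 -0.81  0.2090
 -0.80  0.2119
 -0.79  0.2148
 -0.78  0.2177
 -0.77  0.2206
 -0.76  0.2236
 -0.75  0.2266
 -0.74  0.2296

σ√T = 0.15·√1.5 = 0.1837
ln(S/K) + (r − q + σ²/2)T = ln(340/310) + (0.082 − 0.037 + 0.15²/2)·1.5 = 0.0924 + 0.0844 = 0.1767
d₁ = 0.1767 / 0.1837 = 0.9621 → 0.96
d₂ = d₁ − σ√T = 0.9621 − 0.1837 = 0.7784 → 0.78
e^(−qT) = e^(−0.037·1.5) = 0.9460;  e^(−rT) = e^(−0.082·1.5) = 0.8843
N(−d₂) = N(-0.78) = 0.2177;  N(−d₁) = N(-0.96) = 0.1685
P = 310·0.8843·0.2177 − 340·0.9460·0.1685 = 59.6788 − 54.1963 = 5.4824

5.48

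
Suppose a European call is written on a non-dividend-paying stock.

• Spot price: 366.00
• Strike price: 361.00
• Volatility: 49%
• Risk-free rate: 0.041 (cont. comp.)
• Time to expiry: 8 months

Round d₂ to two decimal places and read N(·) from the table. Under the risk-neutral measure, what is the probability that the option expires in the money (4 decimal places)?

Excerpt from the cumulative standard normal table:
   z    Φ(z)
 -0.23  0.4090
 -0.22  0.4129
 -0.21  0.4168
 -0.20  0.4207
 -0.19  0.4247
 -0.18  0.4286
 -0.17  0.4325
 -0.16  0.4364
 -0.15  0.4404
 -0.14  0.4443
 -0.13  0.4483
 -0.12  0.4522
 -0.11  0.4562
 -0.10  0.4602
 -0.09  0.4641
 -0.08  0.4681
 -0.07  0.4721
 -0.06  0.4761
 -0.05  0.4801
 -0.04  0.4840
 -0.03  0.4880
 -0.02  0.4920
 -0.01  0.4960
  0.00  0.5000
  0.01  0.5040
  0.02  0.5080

0.4602

σ√T = 0.49·√0.6667 = 0.4001
ln(S/K) + (r + σ²/2)T = ln(366/361) + (0.041 + 0.49²/2)·0.6667 = 0.0138 + 0.1074 = 0.1211
d₁ = 0.1211 / 0.4001 = 0.3027 → 0.30
d₂ = d₁ − σ√T = 0.3027 − 0.4001 = -0.0973 → -0.10
Pr(exercise) under Q = N(d₂) = 0.4602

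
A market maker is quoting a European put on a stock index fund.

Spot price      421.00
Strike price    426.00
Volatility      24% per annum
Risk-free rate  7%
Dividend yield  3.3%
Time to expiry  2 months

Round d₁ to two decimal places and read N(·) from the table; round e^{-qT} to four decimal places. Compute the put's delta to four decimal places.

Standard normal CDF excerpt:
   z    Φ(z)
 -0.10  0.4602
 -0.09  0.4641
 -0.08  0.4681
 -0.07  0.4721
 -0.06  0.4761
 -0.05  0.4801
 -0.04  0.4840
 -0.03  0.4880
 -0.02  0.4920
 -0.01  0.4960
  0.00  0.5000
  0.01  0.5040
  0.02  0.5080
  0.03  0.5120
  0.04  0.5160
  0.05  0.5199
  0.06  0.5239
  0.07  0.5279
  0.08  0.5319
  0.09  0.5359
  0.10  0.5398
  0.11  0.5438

σ√T = 0.24 × 0.4082 = 0.0980
d₁ = [ln(421/426) + (0.07 − 0.033 + 0.24²/2)·0.1667] / 0.0980 = [-0.0118 + 0.0110] / 0.0980 = -0.0086 which rounds to -0.01
N(d₁) = N(-0.01) = 0.4960
Δ_put = exp(−qT)·(N(d₁) − 1) = 0.9945·(0.4960 − 1) = -0.5012

-0.5012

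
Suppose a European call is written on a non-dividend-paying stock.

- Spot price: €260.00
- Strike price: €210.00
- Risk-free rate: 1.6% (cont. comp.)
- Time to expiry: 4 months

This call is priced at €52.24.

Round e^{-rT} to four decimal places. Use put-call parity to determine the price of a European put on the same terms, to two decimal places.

exp(−rT) = exp(−0.016·0.3333) = 0.9947
Put-call parity: C − P = S − K·e^(−rT) = 260 − 210·0.9947 = 260 − 208.8870 = 51.1130
P = C − (C − P) = 52.24 − (51.1130) = 1.1270

€1.13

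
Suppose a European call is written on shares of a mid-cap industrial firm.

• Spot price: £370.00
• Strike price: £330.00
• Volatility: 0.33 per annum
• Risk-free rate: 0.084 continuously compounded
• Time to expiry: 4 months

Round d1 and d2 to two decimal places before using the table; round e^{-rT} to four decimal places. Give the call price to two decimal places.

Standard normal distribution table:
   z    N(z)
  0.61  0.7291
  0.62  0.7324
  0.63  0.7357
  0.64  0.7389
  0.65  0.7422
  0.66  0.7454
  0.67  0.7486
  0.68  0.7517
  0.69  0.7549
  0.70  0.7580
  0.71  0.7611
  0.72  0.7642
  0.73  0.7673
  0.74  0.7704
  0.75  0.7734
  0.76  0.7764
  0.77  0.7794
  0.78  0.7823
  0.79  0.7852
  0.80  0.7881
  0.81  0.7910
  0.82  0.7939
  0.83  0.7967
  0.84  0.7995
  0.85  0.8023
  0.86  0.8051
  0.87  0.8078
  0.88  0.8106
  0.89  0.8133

£57.65

σ√T = 0.33·√0.3333 = 0.1905
ln(S/K) + (r + σ²/2)T = ln(370/330) + (0.084 + 0.33²/2)·0.3333 = 0.1144 + 0.0462 = 0.1606
d₁ = 0.1606 / 0.1905 = 0.8427 which rounds to 0.84
d₂ = d₁ − σ√T = 0.8427 − 0.1905 = 0.6522 which rounds to 0.65
exp(−rT) = exp(−0.084·0.3333) = 0.9724
N(d₁) = N(0.84) = 0.7995;  N(d₂) = N(0.65) = 0.7422
C = 370·0.7995 − 330·0.9724·0.7422 = 295.8150 − 238.1660 = 57.6490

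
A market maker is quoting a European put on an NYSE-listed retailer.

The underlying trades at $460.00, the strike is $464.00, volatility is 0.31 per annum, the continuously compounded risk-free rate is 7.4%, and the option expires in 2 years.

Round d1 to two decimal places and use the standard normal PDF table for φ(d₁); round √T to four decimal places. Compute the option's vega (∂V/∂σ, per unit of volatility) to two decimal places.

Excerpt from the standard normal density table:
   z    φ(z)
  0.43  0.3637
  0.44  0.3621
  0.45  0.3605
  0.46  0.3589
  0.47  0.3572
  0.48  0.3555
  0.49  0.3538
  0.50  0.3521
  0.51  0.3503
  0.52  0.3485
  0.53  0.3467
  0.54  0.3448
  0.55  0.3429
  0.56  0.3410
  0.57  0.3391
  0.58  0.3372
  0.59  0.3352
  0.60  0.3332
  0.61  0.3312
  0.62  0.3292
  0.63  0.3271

224.30

σ√T = 0.31 × 1.4142 = 0.4384
d₁ = [ln(460/464) + (0.074 + 0.31²/2)·2] / 0.4384 = [-0.0087 + 0.2441] / 0.4384 = 0.5370 ⇒ 0.54
√T = √2 = 1.4142
φ(d₁) = φ(0.54) = 0.3448
vega = S·φ(d₁)·√T = 460·0.3448·1.4142 = 224.3034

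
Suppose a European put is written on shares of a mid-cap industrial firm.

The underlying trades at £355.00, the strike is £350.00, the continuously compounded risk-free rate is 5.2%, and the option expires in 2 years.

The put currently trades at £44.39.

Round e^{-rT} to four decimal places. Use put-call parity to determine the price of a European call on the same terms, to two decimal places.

£83.97

exp(−rT) = exp(−0.052·2) = 0.9012
Put-call parity: C − P = S − K·e^(−rT) = 355 − 350·0.9012 = 355 − 315.4200 = 39.5800
C = P + (C − P) = 44.39 + (39.5800) = 83.9700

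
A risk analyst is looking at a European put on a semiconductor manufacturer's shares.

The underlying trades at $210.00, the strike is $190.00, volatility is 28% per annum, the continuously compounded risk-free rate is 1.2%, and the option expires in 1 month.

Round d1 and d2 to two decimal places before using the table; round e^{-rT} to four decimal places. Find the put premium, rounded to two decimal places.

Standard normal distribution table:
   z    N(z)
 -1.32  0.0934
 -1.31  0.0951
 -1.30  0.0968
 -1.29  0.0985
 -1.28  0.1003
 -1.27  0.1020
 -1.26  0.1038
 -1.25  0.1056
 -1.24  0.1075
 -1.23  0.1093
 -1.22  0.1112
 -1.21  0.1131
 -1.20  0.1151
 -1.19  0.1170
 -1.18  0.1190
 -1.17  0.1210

$0.78

σ√T = 0.28·√0.08333 = 0.0808
d₁ = [ln(210/190) + (0.012 + 0.28²/2)·0.08333] / 0.0808 = [0.1001 + 0.0043] / 0.0808 = 1.2910 which rounds to 1.29
d₂ = d₁ − σ√T = 1.2910 − 0.0808 = 1.2102 which rounds to 1.21
e^(−rT) = e^(−0.012·0.08333) = 0.9990
P = 190·0.9990·N(-1.21) − 210·N(-1.29) = 190·0.9990·0.1131 − 210·0.0985 = 21.4675 − 20.6850 = 0.7825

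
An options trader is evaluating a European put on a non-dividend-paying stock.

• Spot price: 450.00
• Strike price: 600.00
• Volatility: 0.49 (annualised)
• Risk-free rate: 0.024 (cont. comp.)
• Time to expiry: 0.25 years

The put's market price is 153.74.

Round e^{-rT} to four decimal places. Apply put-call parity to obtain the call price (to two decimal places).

7.34

e^(−rT) = e^(−0.024·0.25) = 0.9940
Put-call parity: C − P = S − K·e^(−rT) = 450 − 600·0.9940 = 450 − 596.4000 = -146.4000
C = P + (C − P) = 153.74 + (-146.4000) = 7.3400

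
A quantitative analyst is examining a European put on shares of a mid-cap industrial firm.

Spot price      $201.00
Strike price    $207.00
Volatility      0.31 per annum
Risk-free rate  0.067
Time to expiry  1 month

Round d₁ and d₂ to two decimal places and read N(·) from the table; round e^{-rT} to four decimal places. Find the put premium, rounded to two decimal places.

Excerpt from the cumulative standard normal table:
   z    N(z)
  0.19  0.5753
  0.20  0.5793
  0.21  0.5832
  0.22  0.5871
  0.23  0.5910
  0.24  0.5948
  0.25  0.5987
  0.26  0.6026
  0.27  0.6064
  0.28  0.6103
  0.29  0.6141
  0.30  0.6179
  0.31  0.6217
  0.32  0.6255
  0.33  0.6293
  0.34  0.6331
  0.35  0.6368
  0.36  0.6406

T = 0.08333;  σ√T = 0.0895
d₁ = [ln(201/207) + (0.067 + 0.31²/2)·0.08333] / 0.0895 = [-0.0294 + 0.0096] / 0.0895 = -0.2216 ≈ -0.22
d₂ = d₁ − σ√T = -0.2216 − 0.0895 = -0.3110 ≈ -0.31
e^(−rT) = e^(−0.067·0.08333) = 0.9944
N(−d₂) = N(0.31) = 0.6217;  N(−d₁) = N(0.22) = 0.5871
P = 207·0.9944·0.6217 − 201·0.5871 = 127.9712 − 118.0071 = 9.9641

$9.96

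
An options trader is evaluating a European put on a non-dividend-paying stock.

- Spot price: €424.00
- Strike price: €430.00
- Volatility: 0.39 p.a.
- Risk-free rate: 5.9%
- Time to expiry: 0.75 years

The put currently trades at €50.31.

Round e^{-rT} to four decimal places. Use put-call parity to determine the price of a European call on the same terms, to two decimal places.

exp(−rT) = exp(−0.059·0.75) = 0.9567
Put-call parity: C − P = S − K·e^(−rT) = 424 − 430·0.9567 = 424 − 411.3810 = 12.6190
C = P + (C − P) = 50.31 + (12.6190) = 62.9290

€62.93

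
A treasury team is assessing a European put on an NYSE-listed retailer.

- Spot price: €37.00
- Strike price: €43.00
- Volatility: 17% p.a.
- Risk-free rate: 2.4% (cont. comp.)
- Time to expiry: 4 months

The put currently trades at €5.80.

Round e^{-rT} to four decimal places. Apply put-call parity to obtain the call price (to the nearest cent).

€0.14

exp(−rT) = exp(−0.024·0.3333) = 0.9920
Put-call parity: C − P = S − K·e^(−rT) = 37 − 43·0.9920 = 37 − 42.6560 = -5.6560
C = P + (C − P) = 5.80 + (-5.6560) = 0.1440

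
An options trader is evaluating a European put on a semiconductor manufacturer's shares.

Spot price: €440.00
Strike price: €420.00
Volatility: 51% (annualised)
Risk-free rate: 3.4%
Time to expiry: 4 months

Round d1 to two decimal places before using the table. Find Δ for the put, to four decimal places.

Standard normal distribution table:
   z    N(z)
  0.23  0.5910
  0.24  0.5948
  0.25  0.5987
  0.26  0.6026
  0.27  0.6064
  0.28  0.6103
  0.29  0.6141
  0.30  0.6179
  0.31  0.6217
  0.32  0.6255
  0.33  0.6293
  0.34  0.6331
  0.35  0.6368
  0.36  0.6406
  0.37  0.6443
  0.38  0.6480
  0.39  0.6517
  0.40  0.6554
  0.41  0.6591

-0.3669

T = 0.3333;  σ√T = 0.2944
d₁ = [ln(440/420) + (0.034 + 0.51²/2)·0.3333] / 0.2944 = [0.0465 + 0.0547] / 0.2944 = 0.3437 which rounds to 0.34
N(d₁) = N(0.34) = 0.6331
Δ_put = N(d₁) − 1 = 0.6331 − 1 = -0.3669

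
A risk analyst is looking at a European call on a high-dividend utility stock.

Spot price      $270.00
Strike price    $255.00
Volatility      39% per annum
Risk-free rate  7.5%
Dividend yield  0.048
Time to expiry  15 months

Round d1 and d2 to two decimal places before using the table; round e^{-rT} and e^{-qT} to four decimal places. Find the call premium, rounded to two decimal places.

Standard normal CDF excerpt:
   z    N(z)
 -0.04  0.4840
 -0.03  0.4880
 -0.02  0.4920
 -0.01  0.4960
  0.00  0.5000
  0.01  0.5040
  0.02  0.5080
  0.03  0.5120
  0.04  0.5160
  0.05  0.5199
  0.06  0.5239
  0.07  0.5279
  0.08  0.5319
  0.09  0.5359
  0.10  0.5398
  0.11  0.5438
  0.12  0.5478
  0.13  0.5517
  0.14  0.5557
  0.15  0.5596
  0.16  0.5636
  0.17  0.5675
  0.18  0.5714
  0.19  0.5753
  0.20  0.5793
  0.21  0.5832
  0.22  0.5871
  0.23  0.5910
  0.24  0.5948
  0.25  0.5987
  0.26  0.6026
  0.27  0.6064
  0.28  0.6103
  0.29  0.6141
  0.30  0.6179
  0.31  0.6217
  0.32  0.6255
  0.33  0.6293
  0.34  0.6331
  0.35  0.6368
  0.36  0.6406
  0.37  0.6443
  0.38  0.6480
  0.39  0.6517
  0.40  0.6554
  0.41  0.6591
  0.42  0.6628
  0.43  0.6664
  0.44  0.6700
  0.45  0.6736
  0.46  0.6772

T = 1.25;  σ√T = 0.4360
d₁ = [ln(270/255) + (0.075 − 0.048 + 0.39²/2)·1.25] / 0.4360 = [0.0572 + 0.1288] / 0.4360 = 0.4265 ≈ 0.43
d₂ = d₁ − σ√T = 0.4265 − 0.4360 = -0.0095 ≈ -0.01
e^(−qT) = e^(−0.048·1.25) = 0.9418;  e^(−rT) = e^(−0.075·1.25) = 0.9105
C = 270·0.9418·N(0.43) − 255·0.9105·N(-0.01) = 270·0.9418·0.6664 − 255·0.9105·0.4960 = 169.4562 − 115.1600 = 54.2962

$54.30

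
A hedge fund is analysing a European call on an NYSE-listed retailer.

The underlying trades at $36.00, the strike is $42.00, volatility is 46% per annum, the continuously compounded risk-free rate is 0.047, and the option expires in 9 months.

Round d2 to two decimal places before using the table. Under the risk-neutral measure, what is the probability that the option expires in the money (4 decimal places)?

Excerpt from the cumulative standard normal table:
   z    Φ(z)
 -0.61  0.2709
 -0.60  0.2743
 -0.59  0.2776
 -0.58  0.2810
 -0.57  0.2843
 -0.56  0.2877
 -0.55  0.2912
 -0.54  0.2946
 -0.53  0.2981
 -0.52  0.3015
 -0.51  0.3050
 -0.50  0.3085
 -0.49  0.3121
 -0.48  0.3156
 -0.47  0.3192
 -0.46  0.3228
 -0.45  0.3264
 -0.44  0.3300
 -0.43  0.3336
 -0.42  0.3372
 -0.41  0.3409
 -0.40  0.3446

σ√T = 0.46 × 0.8660 = 0.3984
ln(S/K) + (r + σ²/2)T = ln(36/42) + (0.047 + 0.46²/2)·0.75 = -0.1542 + 0.1146 = -0.0396
d₁ = -0.0396 / 0.3984 = -0.0993 which rounds to -0.10
d₂ = d₁ − σ√T = -0.0993 − 0.3984 = -0.4977 which rounds to -0.50
Pr(exercise) under Q = N(d₂) = 0.3085

0.3085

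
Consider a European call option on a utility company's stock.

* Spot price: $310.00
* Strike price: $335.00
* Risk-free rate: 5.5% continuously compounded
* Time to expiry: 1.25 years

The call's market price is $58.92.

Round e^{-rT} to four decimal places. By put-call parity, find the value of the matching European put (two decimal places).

$61.68

e^(−rT) = e^(−0.055·1.25) = 0.9336
Put-call parity: C − P = S − K·e^(−rT) = 310 − 335·0.9336 = 310 − 312.7560 = -2.7560
P = C − (C − P) = 58.92 − (-2.7560) = 61.6760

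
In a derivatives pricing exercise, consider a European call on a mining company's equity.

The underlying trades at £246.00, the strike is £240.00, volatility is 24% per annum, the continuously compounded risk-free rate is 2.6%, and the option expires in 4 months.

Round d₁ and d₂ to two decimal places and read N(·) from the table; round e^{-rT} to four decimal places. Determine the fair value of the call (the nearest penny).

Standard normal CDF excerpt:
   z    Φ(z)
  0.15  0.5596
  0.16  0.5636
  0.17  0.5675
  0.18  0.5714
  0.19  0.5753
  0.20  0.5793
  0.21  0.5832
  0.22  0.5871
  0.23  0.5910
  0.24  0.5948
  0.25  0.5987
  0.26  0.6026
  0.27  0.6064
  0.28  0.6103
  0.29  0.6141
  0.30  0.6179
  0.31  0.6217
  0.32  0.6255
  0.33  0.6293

T = 0.3333;  σ√T = 0.1386
ln(S/K) + (r + σ²/2)T = ln(246/240) + (0.026 + 0.24²/2)·0.3333 = 0.0247 + 0.0183 = 0.0430
d₁ = 0.0430 / 0.1386 = 0.3100 ≈ 0.31
d₂ = d₁ − σ√T = 0.3100 − 0.1386 = 0.1715 ≈ 0.17
exp(−rT) = exp(−0.026·0.3333) = 0.9914
N(d₁) = N(0.31) = 0.6217;  N(d₂) = N(0.17) = 0.5675
C = 246·0.6217 − 240·0.9914·0.5675 = 152.9382 − 135.0287 = 17.9095

£17.91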